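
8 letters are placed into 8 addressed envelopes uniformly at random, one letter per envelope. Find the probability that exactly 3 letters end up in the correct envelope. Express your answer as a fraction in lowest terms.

11/180

Choose which 3 of the 8 are fixed: C(8,3) = 56 ways.
The remaining 5 must have no fixed point: D(5) = 44.
P = 56·44/40320 = 11/180.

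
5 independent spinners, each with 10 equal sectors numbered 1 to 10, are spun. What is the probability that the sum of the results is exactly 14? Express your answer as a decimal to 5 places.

There are 10^5 = 100000 equally likely outcomes.
The number of ordered 5-tuples from {1,…,10} summing to 14 is 715.
P(sum = 14) = 715/100000 = 143/20000 ≈ 0.00715.

0.00715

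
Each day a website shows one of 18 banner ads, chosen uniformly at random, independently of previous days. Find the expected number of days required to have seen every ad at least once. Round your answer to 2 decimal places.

62.91

After i distinct types are collected, each trial gives a new one with probability (18−i)/18, so the expected wait for the next new type is 18/(18−i).
E = 18/18 + 18/17 + 18/16 + 18/15 + 18/14 + 18/13 + 18/12 + 18/11 + 18/10 + 18/9 + 18/8 + 18/7 + 18/6 + 18/5 + 18/4 + 18/3 + 18/2 + 18/1 = 42822903/680680 ≈ 62.91.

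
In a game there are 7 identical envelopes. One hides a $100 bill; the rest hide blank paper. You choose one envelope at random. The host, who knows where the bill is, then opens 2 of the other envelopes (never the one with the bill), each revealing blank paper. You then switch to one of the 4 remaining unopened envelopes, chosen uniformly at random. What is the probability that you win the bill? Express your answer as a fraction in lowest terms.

Your original envelope holds the bill with probability 1/7, so the other 6 collectively hold it with probability 6/7.
The host can always find 2 empty envelopes to open, so the reveals don't change that 6/7; it is now spread over the 4 remaining unopened envelopes.
P(win by switching) = (6/7) · (1/4) = 3/14.

3/14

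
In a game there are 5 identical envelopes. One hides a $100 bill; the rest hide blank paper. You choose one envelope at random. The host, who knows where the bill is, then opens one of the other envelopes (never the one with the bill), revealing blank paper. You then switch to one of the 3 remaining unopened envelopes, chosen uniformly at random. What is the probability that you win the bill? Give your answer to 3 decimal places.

Your original envelope holds the bill with probability 1/5, so the other 4 collectively hold it with probability 4/5.
The host can always find an empty envelope to open, so this doesn't change that 4/5; it is now spread over the 3 remaining unopened envelopes.
P(win by switching) = (4/5) · (1/3) = 4/15 ≈ 0.267.

0.267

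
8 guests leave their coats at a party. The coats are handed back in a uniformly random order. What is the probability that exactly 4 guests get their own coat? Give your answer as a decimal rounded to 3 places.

0.016

Choose which 4 of the 8 are fixed: C(8,4) = 70 ways.
The remaining 4 must have no fixed point: D(4) = 9.
P = 70·9/40320 = 1/64 ≈ 0.016.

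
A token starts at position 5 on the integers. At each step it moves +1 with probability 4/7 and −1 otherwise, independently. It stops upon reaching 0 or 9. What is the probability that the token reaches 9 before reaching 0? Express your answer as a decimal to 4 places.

0.8246

Let r = q/p = (3/7)/(4/7) = 3/4. The recurrence P(i) = p·P(i+1) + q·P(i−1) with P(0)=0, P(9)=1 gives P(i) = (1 − r^i)/(1 − r^9).
P(5) = (1 − (3/4)^5) / (1 − (3/4)^9) = 199936/242461 ≈ 0.8246.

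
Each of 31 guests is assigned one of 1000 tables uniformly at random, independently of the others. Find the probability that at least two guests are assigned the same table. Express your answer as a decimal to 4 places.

0.3749

It's easier to compute the probability that all 31 are distinct.
P(all distinct) = 1000/1000 · 999/1000 · ··· · 970/1000 ≈ 0.6251.
So the probability of at least one match is 1 − 0.6251 = 0.3749.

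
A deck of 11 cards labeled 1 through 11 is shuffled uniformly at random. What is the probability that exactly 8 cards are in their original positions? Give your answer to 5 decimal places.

Choose which 8 of the 11 are fixed: C(11,8) = 165 ways.
The remaining 3 must have no fixed point: D(3) = 2.
P = 165·2/39916800 = 1/120960 ≈ 0.00001.

0.00001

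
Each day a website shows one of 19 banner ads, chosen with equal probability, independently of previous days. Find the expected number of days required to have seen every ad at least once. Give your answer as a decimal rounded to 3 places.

67.407

After i distinct types are collected, each trial gives a new one with probability (19−i)/19, so the expected wait for the next new type is 19/(19−i).
E = 19/19 + 19/18 + 19/17 + 19/16 + 19/15 + 19/14 + 19/13 + 19/12 + 19/11 + 19/10 + 19/9 + 19/8 + 19/7 + 19/6 + 19/5 + 19/4 + 19/3 + 19/2 + 19/1 = 275295799/4084080 ≈ 67.407.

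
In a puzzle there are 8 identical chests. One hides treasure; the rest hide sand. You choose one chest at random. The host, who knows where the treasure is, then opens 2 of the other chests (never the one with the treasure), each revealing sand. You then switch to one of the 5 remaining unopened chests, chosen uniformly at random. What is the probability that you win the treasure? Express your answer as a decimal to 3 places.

Your original chest holds the treasure with probability 1/8, so the other 7 collectively hold it with probability 7/8.
The host can always find 2 empty chests to open, so the reveals don't change that 7/8; it is now spread over the 5 remaining unopened chests.
P(win by switching) = (7/8) · (1/5) = 7/40 ≈ 0.175.

0.175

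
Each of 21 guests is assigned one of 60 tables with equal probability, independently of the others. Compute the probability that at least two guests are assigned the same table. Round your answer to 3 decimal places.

It's easier to compute the probability that all 21 are distinct.
P(all distinct) = 60/60 · 59/60 · ··· · 40/60 ≈ 0.019.
So the probability of at least one match is 1 − 0.019 = 0.981.

0.981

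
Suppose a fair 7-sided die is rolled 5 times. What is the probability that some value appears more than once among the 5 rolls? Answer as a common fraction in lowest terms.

2041/2401

P(all 5 different) = 7/7 · 6/7 · ··· · 3/7 = 360/2401.
P(at least two equal) = 1 − 360/2401 = 2041/2401.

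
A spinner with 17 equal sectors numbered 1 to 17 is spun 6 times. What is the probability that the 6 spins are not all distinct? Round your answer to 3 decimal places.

0.631

P(all 6 different) = 17/17 · 16/17 · ··· · 12/17 ≈ 0.369.
P(at least two equal) = 1 − 0.369 = 0.631.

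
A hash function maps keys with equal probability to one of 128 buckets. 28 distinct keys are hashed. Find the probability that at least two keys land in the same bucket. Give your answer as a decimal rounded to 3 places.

0.959

It's easier to compute the probability that all 28 are distinct.
P(all distinct) = 128/128 · 127/128 · ··· · 101/128 ≈ 0.041.
So the probability of at least one match is 1 − 0.041 = 0.959.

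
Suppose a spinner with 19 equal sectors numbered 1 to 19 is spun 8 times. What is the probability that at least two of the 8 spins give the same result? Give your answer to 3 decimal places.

0.821

P(all 8 different) = 19/19 · 18/19 · ··· · 12/19 ≈ 0.179.
P(at least two equal) = 1 − 0.179 = 0.821.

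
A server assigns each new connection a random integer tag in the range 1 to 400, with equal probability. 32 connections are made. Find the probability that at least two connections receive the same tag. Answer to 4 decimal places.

0.7203

It's easier to compute the probability that all 32 are distinct.
P(all distinct) = 400/400 · 399/400 · ··· · 369/400 ≈ 0.2797.
So the probability of at least one match is 1 − 0.2797 = 0.7203.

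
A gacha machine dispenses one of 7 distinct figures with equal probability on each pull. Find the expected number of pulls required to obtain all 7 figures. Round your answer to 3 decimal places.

18.150

After i distinct types are collected, each trial gives a new one with probability (7−i)/7, so the expected wait for the next new type is 7/(7−i).
E = 7/7 + 7/6 + 7/5 + 7/4 + 7/3 + 7/2 + 7/1 = 363/20 ≈ 18.150.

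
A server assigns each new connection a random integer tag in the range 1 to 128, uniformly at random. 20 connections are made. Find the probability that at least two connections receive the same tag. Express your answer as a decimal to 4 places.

It's easier to compute the probability that all 20 are distinct.
P(all distinct) = 128/128 · 127/128 · ··· · 109/128 ≈ 0.2089.
So the probability of at least one match is 1 − 0.2089 = 0.7911.

0.7911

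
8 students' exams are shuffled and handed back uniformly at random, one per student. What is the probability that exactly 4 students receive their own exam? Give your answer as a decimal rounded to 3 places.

Choose which 4 of the 8 are fixed: C(8,4) = 70 ways.
The remaining 4 must have no fixed point: D(4) = 9.
P = 70·9/40320 = 1/64 ≈ 0.016.

0.016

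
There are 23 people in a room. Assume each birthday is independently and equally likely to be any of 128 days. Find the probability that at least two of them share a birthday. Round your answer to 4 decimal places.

0.8780

It's easier to compute the probability that all 23 are distinct.
P(all distinct) = 128/128 · 127/128 · ··· · 106/128 ≈ 0.1220.
So the probability of at least one match is 1 − 0.1220 = 0.8780.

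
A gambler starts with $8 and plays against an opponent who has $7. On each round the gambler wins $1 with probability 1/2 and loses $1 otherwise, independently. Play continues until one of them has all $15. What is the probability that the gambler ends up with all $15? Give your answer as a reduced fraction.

8/15

With a fair step, P(i) = ½P(i−1) + ½P(i+1) with P(0)=0, P(15)=1 has the linear solution P(i) = i/15.
P(8) = 8/15.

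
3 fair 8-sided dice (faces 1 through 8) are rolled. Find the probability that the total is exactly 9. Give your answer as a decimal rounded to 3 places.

0.055

There are 8^3 = 512 equally likely outcomes.
The number of ordered 3-tuples from {1,…,8} summing to 9 is 28.
P(sum = 9) = 28/512 = 7/128 ≈ 0.055.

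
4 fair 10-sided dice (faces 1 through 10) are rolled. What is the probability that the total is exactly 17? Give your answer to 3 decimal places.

0.048

There are 10^4 = 10000 equally likely outcomes.
The number of ordered 4-tuples from {1,…,10} summing to 17 is 480.
P(sum = 17) = 480/10000 = 6/125 ≈ 0.048.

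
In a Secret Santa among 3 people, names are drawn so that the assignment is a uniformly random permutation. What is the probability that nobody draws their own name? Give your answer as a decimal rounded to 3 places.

0.333

This is the derangement probability: permutations of 3 with no fixed point.
D(3) = 3! · (1 − 1/1! + 1/2! − ··· + (−1)^3/3!) = 2.
P = 2/6 = 1/3 ≈ 0.333.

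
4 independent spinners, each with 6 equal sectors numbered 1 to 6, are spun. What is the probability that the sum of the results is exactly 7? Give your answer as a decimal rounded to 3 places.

There are 6^4 = 1296 equally likely outcomes.
The number of ordered 4-tuples from {1,…,6} summing to 7 is 20.
P(sum = 7) = 20/1296 = 5/324 ≈ 0.015.

0.015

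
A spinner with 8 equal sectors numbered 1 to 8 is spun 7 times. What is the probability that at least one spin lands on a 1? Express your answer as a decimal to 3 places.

0.607

P(no spin lands on a 1) = (7/8)^7 ≈ 0.393.
P(at least one) = 1 − 0.393 = 0.607.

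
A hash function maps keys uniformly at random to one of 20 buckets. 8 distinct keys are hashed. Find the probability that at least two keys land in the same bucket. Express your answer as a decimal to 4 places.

It's easier to compute the probability that all 8 are distinct.
P(all distinct) = 20/20 · 19/20 · ··· · 13/20 ≈ 0.1984.
So the probability of at least one match is 1 − 0.1984 = 0.8016.

0.8016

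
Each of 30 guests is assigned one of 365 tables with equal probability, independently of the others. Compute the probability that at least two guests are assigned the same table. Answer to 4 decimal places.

It's easier to compute the probability that all 30 are distinct.
P(all distinct) = 365/365 · 364/365 · ··· · 336/365 ≈ 0.2937.
So the probability of at least one match is 1 − 0.2937 = 0.7063.

0.7063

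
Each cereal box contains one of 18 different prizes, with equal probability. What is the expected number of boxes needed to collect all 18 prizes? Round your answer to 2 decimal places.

After i distinct types are collected, each trial gives a new one with probability (18−i)/18, so the expected wait for the next new type is 18/(18−i).
E = 18/18 + 18/17 + 18/16 + 18/15 + 18/14 + 18/13 + 18/12 + 18/11 + 18/10 + 18/9 + 18/8 + 18/7 + 18/6 + 18/5 + 18/4 + 18/3 + 18/2 + 18/1 = 42822903/680680 ≈ 62.91.

62.91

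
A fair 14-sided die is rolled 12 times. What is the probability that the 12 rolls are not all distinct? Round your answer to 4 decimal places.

0.9992

P(all 12 different) = 14/14 · 13/14 · ··· · 3/14 ≈ 0.0008.
P(at least two equal) = 1 − 0.0008 = 0.9992.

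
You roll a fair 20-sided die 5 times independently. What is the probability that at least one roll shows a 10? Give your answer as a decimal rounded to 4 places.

0.2262

P(no roll shows a 10) = (19/20)^5 ≈ 0.7738.
P(at least one) = 1 − 0.7738 = 0.2262.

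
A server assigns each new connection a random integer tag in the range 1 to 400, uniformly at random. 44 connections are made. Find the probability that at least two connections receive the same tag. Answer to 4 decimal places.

0.9142

It's easier to compute the probability that all 44 are distinct.
P(all distinct) = 400/400 · 399/400 · ··· · 357/400 ≈ 0.0858.
So the probability of at least one match is 1 − 0.0858 = 0.9142.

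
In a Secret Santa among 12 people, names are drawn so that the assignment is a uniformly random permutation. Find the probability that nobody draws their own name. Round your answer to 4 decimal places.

0.3679

This is the derangement probability: permutations of 12 with no fixed point.
D(12) = 12! · (1 − 1/1! + 1/2! − ··· + (−1)^12/12!) = 176214841.
P = 176214841/479001600 = 16019531/43545600 ≈ 0.3679.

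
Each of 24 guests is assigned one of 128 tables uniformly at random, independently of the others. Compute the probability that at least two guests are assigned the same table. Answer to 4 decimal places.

0.8999

It's easier to compute the probability that all 24 are distinct.
P(all distinct) = 128/128 · 127/128 · ··· · 105/128 ≈ 0.1001.
So the probability of at least one match is 1 − 0.1001 = 0.8999.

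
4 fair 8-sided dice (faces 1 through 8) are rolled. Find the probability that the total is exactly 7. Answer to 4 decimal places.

0.0049

There are 8^4 = 4096 equally likely outcomes.
The number of ordered 4-tuples from {1,…,8} summing to 7 is 20.
P(sum = 7) = 20/4096 = 5/1024 ≈ 0.0049.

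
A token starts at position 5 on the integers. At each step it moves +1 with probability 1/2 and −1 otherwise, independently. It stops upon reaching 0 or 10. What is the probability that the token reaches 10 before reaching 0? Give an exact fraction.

With a fair step, P(i) = ½P(i−1) + ½P(i+1) with P(0)=0, P(10)=1 has the linear solution P(i) = i/10.
P(5) = 5/10 = 1/2.

1/2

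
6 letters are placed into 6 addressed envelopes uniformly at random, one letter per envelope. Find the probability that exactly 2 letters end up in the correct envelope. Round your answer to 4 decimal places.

0.1875

Choose which 2 of the 6 are fixed: C(6,2) = 15 ways.
The remaining 4 must have no fixed point: D(4) = 9.
P = 15·9/720 = 3/16 ≈ 0.1875.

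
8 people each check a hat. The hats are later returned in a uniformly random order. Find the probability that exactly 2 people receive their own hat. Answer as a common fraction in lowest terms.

53/288

Choose which 2 of the 8 are fixed: C(8,2) = 28 ways.
The remaining 6 must have no fixed point: D(6) = 265.
P = 28·265/40320 = 53/288.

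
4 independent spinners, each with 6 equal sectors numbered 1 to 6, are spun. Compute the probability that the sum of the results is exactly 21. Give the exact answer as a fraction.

There are 6^4 = 1296 equally likely outcomes.
The number of ordered 4-tuples from {1,…,6} summing to 21 is 20.
P(sum = 21) = 20/1296 = 5/324.

5/324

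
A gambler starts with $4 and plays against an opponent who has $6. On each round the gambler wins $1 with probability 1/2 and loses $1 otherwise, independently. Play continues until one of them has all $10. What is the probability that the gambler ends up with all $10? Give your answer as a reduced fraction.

With a fair step, P(i) = ½P(i−1) + ½P(i+1) with P(0)=0, P(10)=1 has the linear solution P(i) = i/10.
P(4) = 4/10 = 2/5.

2/5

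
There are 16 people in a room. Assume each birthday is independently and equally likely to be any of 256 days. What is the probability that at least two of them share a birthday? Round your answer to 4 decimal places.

It's easier to compute the probability that all 16 are distinct.
P(all distinct) = 256/256 · 255/256 · ··· · 241/256 ≈ 0.6197.
So the probability of at least one match is 1 − 0.6197 = 0.3803.

0.3803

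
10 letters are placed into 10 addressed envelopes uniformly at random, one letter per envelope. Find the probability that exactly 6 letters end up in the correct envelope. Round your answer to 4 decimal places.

Choose which 6 of the 10 are fixed: C(10,6) = 210 ways.
The remaining 4 must have no fixed point: D(4) = 9.
P = 210·9/3628800 = 1/1920 ≈ 0.0005.

0.0005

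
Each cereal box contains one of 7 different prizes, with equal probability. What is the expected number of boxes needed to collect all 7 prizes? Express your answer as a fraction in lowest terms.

After i distinct types are collected, each trial gives a new one with probability (7−i)/7, so the expected wait for the next new type is 7/(7−i).
E = 7/7 + 7/6 + 7/5 + 7/4 + 7/3 + 7/2 + 7/1 = 363/20.

363/20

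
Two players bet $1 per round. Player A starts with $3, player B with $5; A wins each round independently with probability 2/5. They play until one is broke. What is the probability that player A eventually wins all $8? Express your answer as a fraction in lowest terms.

Let r = q/p = (3/5)/(2/5) = 3/2. The recurrence P(i) = p·P(i+1) + q·P(i−1) with P(0)=0, P(8)=1 gives P(i) = (1 − r^i)/(1 − r^8).
P(3) = (1 − (3/2)^3) / (1 − (3/2)^8) = 608/6305.

608/6305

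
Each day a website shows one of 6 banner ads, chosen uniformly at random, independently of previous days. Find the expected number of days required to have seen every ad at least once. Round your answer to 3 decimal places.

14.700

After i distinct types are collected, each trial gives a new one with probability (6−i)/6, so the expected wait for the next new type is 6/(6−i).
E = 6/6 + 6/5 + 6/4 + 6/3 + 6/2 + 6/1 = 147/10 ≈ 14.700.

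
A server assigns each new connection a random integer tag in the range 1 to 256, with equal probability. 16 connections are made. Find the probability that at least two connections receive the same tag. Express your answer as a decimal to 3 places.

It's easier to compute the probability that all 16 are distinct.
P(all distinct) = 256/256 · 255/256 · ··· · 241/256 ≈ 0.620.
So the probability of at least one match is 1 − 0.620 = 0.380.

0.380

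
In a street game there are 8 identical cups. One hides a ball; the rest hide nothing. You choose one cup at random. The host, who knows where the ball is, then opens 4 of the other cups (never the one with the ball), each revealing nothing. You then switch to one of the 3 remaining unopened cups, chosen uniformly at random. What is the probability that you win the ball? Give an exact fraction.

7/24

Your original cup holds the ball with probability 1/8, so the other 7 collectively hold it with probability 7/8.
The host can always find 4 empty cups to open, so the reveals don't change that 7/8; it is now spread over the 3 remaining unopened cups.
P(win by switching) = (7/8) · (1/3) = 7/24.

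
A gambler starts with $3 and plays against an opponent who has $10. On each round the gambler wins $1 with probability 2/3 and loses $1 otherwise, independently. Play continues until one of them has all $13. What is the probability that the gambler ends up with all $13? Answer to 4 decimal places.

Let r = q/p = (1/3)/(2/3) = 1/2. The recurrence P(i) = p·P(i+1) + q·P(i−1) with P(0)=0, P(13)=1 gives P(i) = (1 − r^i)/(1 − r^13).
P(3) = (1 − (1/2)^3) / (1 − (1/2)^13) = 7168/8191 ≈ 0.8751.

0.8751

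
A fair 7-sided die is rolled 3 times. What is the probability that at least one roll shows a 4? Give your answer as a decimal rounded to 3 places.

P(no roll shows a 4) = (6/7)^3 ≈ 0.630.
P(at least one) = 1 − 0.630 = 0.370.

0.370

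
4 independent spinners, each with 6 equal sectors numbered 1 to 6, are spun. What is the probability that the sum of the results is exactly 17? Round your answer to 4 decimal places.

0.0802

There are 6^4 = 1296 equally likely outcomes.
The number of ordered 4-tuples from {1,…,6} summing to 17 is 104.
P(sum = 17) = 104/1296 = 13/162 ≈ 0.0802.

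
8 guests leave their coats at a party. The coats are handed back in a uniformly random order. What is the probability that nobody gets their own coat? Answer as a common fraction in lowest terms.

2119/5760

This is the derangement probability: permutations of 8 with no fixed point.
D(8) = 8! · (1 − 1/1! + 1/2! − ··· + (−1)^8/8!) = 14833.
P = 14833/40320 = 2119/5760.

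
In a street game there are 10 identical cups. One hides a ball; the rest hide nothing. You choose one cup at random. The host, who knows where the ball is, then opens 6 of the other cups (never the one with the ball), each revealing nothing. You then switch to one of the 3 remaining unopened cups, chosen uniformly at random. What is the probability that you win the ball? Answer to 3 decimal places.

Your original cup holds the ball with probability 1/10, so the other 9 collectively hold it with probability 9/10.
The host can always find 6 empty cups to open, so the reveals don't change that 9/10; it is now spread over the 3 remaining unopened cups.
P(win by switching) = (9/10) · (1/3) = 3/10 ≈ 0.300.

0.300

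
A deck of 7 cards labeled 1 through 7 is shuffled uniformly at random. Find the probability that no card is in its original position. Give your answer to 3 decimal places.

0.368

This is the derangement probability: permutations of 7 with no fixed point.
D(7) = 7! · (1 − 1/1! + 1/2! − ··· + (−1)^7/7!) = 1854.
P = 1854/5040 = 103/280 ≈ 0.368.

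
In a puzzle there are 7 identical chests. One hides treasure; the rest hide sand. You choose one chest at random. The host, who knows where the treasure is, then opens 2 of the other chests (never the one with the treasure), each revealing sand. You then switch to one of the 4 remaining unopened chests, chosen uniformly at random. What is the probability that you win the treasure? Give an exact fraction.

3/14

Your original chest holds the treasure with probability 1/7, so the other 6 collectively hold it with probability 6/7.
The host can always find 2 empty chests to open, so the reveals don't change that 6/7; it is now spread over the 4 remaining unopened chests.
P(win by switching) = (6/7) · (1/4) = 3/14.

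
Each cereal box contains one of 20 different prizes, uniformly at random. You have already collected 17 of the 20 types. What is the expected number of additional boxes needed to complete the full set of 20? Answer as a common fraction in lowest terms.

Starting from 17 distinct types, each trial gives a new one with probability (20−i)/20 when i types are held, so the wait for the next new type is 20/(20−i).
E = 20/3 + 20/2 + 20/1 = 110/3.

110/3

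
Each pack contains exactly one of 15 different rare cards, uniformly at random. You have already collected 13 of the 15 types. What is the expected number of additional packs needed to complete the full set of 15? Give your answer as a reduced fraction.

45/2

Starting from 13 distinct types, each trial gives a new one with probability (15−i)/15 when i types are held, so the wait for the next new type is 15/(15−i).
E = 15/2 + 15/1 = 45/2.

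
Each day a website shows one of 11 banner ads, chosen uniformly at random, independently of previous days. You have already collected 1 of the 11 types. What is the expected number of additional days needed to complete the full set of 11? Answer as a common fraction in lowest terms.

Starting from 1 distinct type, each trial gives a new one with probability (11−i)/11 when i types are held, so the wait for the next new type is 11/(11−i).
E = 11/10 + 11/9 + 11/8 + 11/7 + 11/6 + 11/5 + 11/4 + 11/3 + 11/2 + 11/1 = 81191/2520.

81191/2520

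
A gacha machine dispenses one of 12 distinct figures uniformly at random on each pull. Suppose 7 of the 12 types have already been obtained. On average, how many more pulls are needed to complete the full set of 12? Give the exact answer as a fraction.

137/5

Starting from 7 distinct types, each trial gives a new one with probability (12−i)/12 when i types are held, so the wait for the next new type is 12/(12−i).
E = 12/5 + 12/4 + 12/3 + 12/2 + 12/1 = 137/5.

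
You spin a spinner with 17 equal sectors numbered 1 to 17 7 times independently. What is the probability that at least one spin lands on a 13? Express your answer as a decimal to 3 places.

P(no spin lands on a 13) = (16/17)^7 ≈ 0.654.
P(at least one) = 1 − 0.654 = 0.346.

0.346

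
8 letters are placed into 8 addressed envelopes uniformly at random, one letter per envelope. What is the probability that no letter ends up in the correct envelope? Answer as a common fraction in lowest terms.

This is the derangement probability: permutations of 8 with no fixed point.
D(8) = 8! · (1 − 1/1! + 1/2! − ··· + (−1)^8/8!) = 14833.
P = 14833/40320 = 2119/5760.

2119/5760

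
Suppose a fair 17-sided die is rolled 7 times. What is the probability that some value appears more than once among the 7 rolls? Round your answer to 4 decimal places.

P(all 7 different) = 17/17 · 16/17 · ··· · 11/17 ≈ 0.2389.
P(at least two equal) = 1 − 0.2389 = 0.7611.

0.7611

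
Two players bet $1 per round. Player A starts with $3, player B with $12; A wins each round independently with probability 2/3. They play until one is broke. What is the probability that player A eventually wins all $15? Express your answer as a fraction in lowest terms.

Let r = q/p = (1/3)/(2/3) = 1/2. The recurrence P(i) = p·P(i+1) + q·P(i−1) with P(0)=0, P(15)=1 gives P(i) = (1 − r^i)/(1 − r^15).
P(3) = (1 − (1/2)^3) / (1 − (1/2)^15) = 4096/4681.

4096/4681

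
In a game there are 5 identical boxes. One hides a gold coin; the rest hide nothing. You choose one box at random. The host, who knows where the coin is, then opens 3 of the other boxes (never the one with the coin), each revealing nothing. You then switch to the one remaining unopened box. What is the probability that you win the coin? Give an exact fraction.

4/5

Your original box holds the coin with probability 1/5, so the other 4 collectively hold it with probability 4/5.
The host can always find 3 empty boxes to open, so the reveals don't change that 4/5; it is now spread over the 1 remaining unopened box.
P(win by switching) = (4/5) · (1/1) = 4/5.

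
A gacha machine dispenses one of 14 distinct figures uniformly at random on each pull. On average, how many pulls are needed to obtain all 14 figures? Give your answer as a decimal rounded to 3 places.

45.522

After i distinct types are collected, each trial gives a new one with probability (14−i)/14, so the expected wait for the next new type is 14/(14−i).
E = 14/14 + 14/13 + 14/12 + 14/11 + 14/10 + 14/9 + 14/8 + 14/7 + 14/6 + 14/5 + 14/4 + 14/3 + 14/2 + 14/1 = 1171733/25740 ≈ 45.522.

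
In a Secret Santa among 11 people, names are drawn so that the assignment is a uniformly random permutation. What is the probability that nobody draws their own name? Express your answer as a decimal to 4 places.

This is the derangement probability: permutations of 11 with no fixed point.
D(11) = 11! · (1 − 1/1! + 1/2! − ··· + (−1)^11/11!) = 14684570.
P = 14684570/39916800 = 1468457/3991680 ≈ 0.3679.

0.3679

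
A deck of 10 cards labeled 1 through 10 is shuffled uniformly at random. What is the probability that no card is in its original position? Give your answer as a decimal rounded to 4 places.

0.3679

This is the derangement probability: permutations of 10 with no fixed point.
D(10) = 10! · (1 − 1/1! + 1/2! − ··· + (−1)^10/10!) = 1334961.
P = 1334961/3628800 = 16481/44800 ≈ 0.3679.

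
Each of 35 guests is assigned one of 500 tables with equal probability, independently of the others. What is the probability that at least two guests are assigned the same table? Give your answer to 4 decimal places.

0.7043

It's easier to compute the probability that all 35 are distinct.
P(all distinct) = 500/500 · 499/500 · ··· · 466/500 ≈ 0.2957.
So the probability of at least one match is 1 − 0.2957 = 0.7043.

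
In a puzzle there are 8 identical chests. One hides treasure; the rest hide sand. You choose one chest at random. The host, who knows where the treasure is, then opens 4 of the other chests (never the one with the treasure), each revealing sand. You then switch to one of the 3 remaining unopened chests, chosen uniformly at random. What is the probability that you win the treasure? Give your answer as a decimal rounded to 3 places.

Your original chest holds the treasure with probability 1/8, so the other 7 collectively hold it with probability 7/8.
The host can always find 4 empty chests to open, so the reveals don't change that 7/8; it is now spread over the 3 remaining unopened chests.
P(win by switching) = (7/8) · (1/3) = 7/24 ≈ 0.292.

0.292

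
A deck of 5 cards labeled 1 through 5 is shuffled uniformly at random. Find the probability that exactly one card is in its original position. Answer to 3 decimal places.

Choose which one is fixed: C(5,1) = 5 ways.
The remaining 4 must have no fixed point: D(4) = 9.
P = 5·9/120 = 3/8 ≈ 0.375.

0.375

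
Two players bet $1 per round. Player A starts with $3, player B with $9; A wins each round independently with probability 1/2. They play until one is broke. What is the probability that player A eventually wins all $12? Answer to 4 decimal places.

With a fair step, P(i) = ½P(i−1) + ½P(i+1) with P(0)=0, P(12)=1 has the linear solution P(i) = i/12.
P(3) = 3/12 = 1/4 ≈ 0.2500.

0.2500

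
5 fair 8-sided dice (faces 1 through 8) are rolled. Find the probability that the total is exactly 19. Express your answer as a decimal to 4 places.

There are 8^5 = 32768 equally likely outcomes.
The number of ordered 5-tuples from {1,…,8} summing to 19 is 2010.
P(sum = 19) = 2010/32768 = 1005/16384 ≈ 0.0613.

0.0613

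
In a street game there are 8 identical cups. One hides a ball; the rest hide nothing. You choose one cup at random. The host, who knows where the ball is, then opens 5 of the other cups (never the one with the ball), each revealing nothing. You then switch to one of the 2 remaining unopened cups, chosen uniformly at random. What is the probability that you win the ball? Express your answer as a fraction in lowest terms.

7/16

Your original cup holds the ball with probability 1/8, so the other 7 collectively hold it with probability 7/8.
The host can always find 5 empty cups to open, so the reveals don't change that 7/8; it is now spread over the 2 remaining unopened cups.
P(win by switching) = (7/8) · (1/2) = 7/16.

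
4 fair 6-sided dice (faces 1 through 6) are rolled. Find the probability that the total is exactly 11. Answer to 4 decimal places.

There are 6^4 = 1296 equally likely outcomes.
The number of ordered 4-tuples from {1,…,6} summing to 11 is 104.
P(sum = 11) = 104/1296 = 13/162 ≈ 0.0802.

0.0802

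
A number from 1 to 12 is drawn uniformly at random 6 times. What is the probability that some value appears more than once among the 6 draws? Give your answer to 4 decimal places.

0.7772

P(all 6 different) = 12/12 · 11/12 · ··· · 7/12 ≈ 0.2228.
P(at least two equal) = 1 − 0.2228 = 0.7772.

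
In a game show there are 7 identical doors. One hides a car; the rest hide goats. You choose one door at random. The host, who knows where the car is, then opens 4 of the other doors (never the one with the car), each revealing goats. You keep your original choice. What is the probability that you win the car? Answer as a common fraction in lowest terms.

The host can always open 4 empty doors regardless of your choice, so the reveals give no information about your original door.
P(win by staying) = 1/7.

1/7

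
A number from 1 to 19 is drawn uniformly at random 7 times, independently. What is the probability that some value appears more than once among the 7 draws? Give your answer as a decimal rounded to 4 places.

0.7159

P(all 7 different) = 19/19 · 18/19 · ··· · 13/19 ≈ 0.2841.
P(at least two equal) = 1 − 0.2841 = 0.7159.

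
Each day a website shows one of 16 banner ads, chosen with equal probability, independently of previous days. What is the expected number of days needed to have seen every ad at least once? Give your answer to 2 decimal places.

After i distinct types are collected, each trial gives a new one with probability (16−i)/16, so the expected wait for the next new type is 16/(16−i).
E = 16/16 + 16/15 + 16/14 + 16/13 + 16/12 + 16/11 + 16/10 + 16/9 + 16/8 + 16/7 + 16/6 + 16/5 + 16/4 + 16/3 + 16/2 + 16/1 = 2436559/45045 ≈ 54.09.

54.09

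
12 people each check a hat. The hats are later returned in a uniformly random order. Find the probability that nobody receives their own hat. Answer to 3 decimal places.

This is the derangement probability: permutations of 12 with no fixed point.
D(12) = 12! · (1 − 1/1! + 1/2! − ··· + (−1)^12/12!) = 176214841.
P = 176214841/479001600 = 16019531/43545600 ≈ 0.368.

0.368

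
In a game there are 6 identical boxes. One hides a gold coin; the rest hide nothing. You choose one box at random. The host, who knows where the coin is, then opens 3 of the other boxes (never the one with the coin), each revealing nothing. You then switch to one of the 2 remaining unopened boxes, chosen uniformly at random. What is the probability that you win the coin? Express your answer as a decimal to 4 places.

Your original box holds the coin with probability 1/6, so the other 5 collectively hold it with probability 5/6.
The host can always find 3 empty boxes to open, so the reveals don't change that 5/6; it is now spread over the 2 remaining unopened boxes.
P(win by switching) = (5/6) · (1/2) = 5/12 ≈ 0.4167.

0.4167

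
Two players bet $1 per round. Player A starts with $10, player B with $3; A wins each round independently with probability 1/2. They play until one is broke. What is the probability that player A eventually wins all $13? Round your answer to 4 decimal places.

0.7692

With a fair step, P(i) = ½P(i−1) + ½P(i+1) with P(0)=0, P(13)=1 has the linear solution P(i) = i/13.
P(10) = 10/13 ≈ 0.7692.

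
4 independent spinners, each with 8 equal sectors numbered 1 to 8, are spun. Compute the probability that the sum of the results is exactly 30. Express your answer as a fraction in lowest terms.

There are 8^4 = 4096 equally likely outcomes.
The number of ordered 4-tuples from {1,…,8} summing to 30 is 10.
P(sum = 30) = 10/4096 = 5/2048.

5/2048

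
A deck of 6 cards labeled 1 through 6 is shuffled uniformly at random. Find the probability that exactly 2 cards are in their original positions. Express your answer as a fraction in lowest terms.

Choose which 2 of the 6 are fixed: C(6,2) = 15 ways.
The remaining 4 must have no fixed point: D(4) = 9.
P = 15·9/720 = 3/16.

3/16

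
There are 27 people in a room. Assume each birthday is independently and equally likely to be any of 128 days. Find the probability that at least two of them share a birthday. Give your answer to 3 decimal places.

It's easier to compute the probability that all 27 are distinct.
P(all distinct) = 128/128 · 127/128 · ··· · 102/128 ≈ 0.052.
So the probability of at least one match is 1 − 0.052 = 0.948.

0.948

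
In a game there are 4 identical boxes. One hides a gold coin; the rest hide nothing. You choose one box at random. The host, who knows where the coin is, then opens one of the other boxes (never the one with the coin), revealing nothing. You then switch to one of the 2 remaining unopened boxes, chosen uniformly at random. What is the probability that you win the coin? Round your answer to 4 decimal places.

0.3750

Your original box holds the coin with probability 1/4, so the other 3 collectively hold it with probability 3/4.
The host can always find an empty box to open, so this doesn't change that 3/4; it is now spread over the 2 remaining unopened boxes.
P(win by switching) = (3/4) · (1/2) = 3/8 ≈ 0.3750.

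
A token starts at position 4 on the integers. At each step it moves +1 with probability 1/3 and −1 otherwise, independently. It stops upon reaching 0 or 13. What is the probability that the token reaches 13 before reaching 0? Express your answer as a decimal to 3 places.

Let r = q/p = (2/3)/(1/3) = 2. The recurrence P(i) = p·P(i+1) + q·P(i−1) with P(0)=0, P(13)=1 gives P(i) = (1 − r^i)/(1 − r^13).
P(4) = (1 − (2)^4) / (1 − (2)^13) = 15/8191 ≈ 0.002.

0.002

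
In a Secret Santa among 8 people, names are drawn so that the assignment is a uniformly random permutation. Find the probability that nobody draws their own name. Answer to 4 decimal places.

0.3679

This is the derangement probability: permutations of 8 with no fixed point.
D(8) = 8! · (1 − 1/1! + 1/2! − ··· + (−1)^8/8!) = 14833.
P = 14833/40320 = 2119/5760 ≈ 0.3679.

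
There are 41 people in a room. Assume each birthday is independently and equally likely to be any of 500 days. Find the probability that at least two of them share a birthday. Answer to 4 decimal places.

It's easier to compute the probability that all 41 are distinct.
P(all distinct) = 500/500 · 499/500 · ··· · 460/500 ≈ 0.1852.
So the probability of at least one match is 1 − 0.1852 = 0.8148.

0.8148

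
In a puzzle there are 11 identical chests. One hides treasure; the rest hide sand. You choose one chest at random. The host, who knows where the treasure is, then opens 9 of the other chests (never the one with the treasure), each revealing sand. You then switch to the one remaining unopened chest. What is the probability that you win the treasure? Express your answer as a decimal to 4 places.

Your original chest holds the treasure with probability 1/11, so the other 10 collectively hold it with probability 10/11.
The host can always find 9 empty chests to open, so the reveals don't change that 10/11; it is now spread over the 1 remaining unopened chest.
P(win by switching) = (10/11) · (1/1) = 10/11 ≈ 0.9091.

0.9091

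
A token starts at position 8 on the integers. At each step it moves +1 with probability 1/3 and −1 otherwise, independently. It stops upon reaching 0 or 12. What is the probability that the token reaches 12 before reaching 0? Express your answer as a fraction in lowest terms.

17/273

Let r = q/p = (2/3)/(1/3) = 2. The recurrence P(i) = p·P(i+1) + q·P(i−1) with P(0)=0, P(12)=1 gives P(i) = (1 − r^i)/(1 − r^12).
P(8) = (1 − (2)^8) / (1 − (2)^12) = 17/273.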